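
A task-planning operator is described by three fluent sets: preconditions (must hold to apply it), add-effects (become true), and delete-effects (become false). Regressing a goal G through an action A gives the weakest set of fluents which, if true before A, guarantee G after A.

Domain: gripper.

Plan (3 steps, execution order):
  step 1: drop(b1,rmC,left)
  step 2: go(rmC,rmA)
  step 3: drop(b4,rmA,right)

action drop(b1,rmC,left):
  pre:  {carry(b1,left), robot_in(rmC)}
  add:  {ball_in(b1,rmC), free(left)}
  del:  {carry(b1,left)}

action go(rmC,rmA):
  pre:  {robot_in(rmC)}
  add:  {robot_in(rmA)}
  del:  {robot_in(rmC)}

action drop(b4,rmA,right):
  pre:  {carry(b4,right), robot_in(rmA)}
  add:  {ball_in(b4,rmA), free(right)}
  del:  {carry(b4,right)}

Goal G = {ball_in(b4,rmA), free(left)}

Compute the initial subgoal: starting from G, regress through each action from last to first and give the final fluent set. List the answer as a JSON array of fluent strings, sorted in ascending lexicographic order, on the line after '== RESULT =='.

Regress step by step:
  through step 3 (drop(b4,rmA,right)): drop {ball_in(b4,rmA)}, keep {free(left)}, require {carry(b4,right), robot_in(rmA)}
    → {carry(b4,right), free(left), robot_in(rmA)}
  through step 2 (go(rmC,rmA)): drop {robot_in(rmA)}, keep {carry(b4,right), free(left)}, require {robot_in(rmC)}
    → {carry(b4,right), free(left), robot_in(rmC)}
  through step 1 (drop(b1,rmC,left)): drop {free(left)}, keep {carry(b4,right), robot_in(rmC)}, require {carry(b1,left), robot_in(rmC)}
    → {carry(b1,left), carry(b4,right), robot_in(rmC)}

== RESULT ==
["carry(b1,left)", "carry(b4,right)", "robot_in(rmC)"]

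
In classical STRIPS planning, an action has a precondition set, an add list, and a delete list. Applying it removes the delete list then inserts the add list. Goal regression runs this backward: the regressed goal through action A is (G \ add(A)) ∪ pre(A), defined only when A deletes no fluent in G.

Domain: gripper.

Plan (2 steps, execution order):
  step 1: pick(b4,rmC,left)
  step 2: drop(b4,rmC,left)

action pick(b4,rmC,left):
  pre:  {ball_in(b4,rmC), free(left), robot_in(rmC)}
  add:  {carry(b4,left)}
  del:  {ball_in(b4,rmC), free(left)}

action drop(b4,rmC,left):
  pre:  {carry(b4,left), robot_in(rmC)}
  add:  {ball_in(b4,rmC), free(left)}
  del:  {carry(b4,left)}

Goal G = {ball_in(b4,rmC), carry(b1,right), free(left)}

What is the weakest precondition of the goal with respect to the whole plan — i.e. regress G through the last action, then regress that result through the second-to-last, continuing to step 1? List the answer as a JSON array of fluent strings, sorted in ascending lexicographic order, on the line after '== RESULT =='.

Regress step by step:
  through step 2 (drop(b4,rmC,left)): drop {ball_in(b4,rmC), free(left)}, keep {carry(b1,right)}, require {carry(b4,left), robot_in(rmC)}
    → {carry(b1,right), carry(b4,left), robot_in(rmC)}
  through step 1 (pick(b4,rmC,left)): drop {carry(b4,left)}, keep {carry(b1,right), robot_in(rmC)}, require {ball_in(b4,rmC), free(left), robot_in(rmC)}
    → {ball_in(b4,rmC), carry(b1,right), free(left), robot_in(rmC)}

== RESULT ==
["ball_in(b4,rmC)", "carry(b1,right)", "free(left)", "robot_in(rmC)"]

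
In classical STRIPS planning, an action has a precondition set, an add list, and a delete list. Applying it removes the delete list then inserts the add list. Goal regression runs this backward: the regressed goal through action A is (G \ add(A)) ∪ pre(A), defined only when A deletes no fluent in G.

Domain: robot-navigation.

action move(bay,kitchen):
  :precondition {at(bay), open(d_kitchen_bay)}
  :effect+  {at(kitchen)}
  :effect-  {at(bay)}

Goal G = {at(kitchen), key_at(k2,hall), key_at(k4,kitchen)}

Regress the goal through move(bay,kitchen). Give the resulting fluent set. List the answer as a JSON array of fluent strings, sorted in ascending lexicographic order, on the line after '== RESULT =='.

Compute (G \ add) ∪ pre:
  G ∩ del = {}  (empty — regression defined)
  G \ add = {at(kitchen), key_at(k2,hall), key_at(k4,kitchen)} \ {at(kitchen)} = {key_at(k2,hall), key_at(k4,kitchen)}
  ∪ pre   = {key_at(k2,hall), key_at(k4,kitchen)} ∪ {at(bay), open(d_kitchen_bay)}
          = {at(bay), key_at(k2,hall), key_at(k4,kitchen), open(d_kitchen_bay)}

== RESULT ==
["at(bay)", "key_at(k2,hall)", "key_at(k4,kitchen)", "open(d_kitchen_bay)"]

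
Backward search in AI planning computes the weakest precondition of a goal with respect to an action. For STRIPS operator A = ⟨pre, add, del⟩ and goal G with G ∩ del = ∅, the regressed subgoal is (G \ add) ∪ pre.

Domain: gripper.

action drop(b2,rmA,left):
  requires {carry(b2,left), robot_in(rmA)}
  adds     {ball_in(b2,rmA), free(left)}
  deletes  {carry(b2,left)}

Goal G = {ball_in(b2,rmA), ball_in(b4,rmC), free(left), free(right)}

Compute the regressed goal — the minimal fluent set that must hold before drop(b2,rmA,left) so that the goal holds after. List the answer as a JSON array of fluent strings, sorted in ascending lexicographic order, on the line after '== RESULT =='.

Regress:
  G ∩ del = {}  (empty — regression defined)
  G \ add = {ball_in(b2,rmA), ball_in(b4,rmC), free(left), free(right)} \ {ball_in(b2,rmA), free(left)} = {ball_in(b4,rmC), free(right)}
  ∪ pre   = {ball_in(b4,rmC), free(right)} ∪ {carry(b2,left), robot_in(rmA)}
          = {ball_in(b4,rmC), carry(b2,left), free(right), robot_in(rmA)}

== RESULT ==
["ball_in(b4,rmC)", "carry(b2,left)", "free(right)", "robot_in(rmA)"]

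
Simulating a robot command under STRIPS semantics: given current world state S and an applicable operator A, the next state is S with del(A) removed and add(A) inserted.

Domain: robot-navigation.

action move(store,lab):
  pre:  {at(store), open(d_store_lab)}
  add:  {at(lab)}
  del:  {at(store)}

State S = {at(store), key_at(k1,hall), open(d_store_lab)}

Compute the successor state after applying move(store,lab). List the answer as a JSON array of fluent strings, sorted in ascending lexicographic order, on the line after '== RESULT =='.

Compute (S \ del) ∪ add:
  pre ⊆ S: {at(store), open(d_store_lab)} ⊆ S  — applicable
  S \ del = {key_at(k1,hall), open(d_store_lab)}
  ∪ add   = {at(lab), key_at(k1,hall), open(d_store_lab)}

== RESULT ==
["at(lab)", "key_at(k1,hall)", "open(d_store_lab)"]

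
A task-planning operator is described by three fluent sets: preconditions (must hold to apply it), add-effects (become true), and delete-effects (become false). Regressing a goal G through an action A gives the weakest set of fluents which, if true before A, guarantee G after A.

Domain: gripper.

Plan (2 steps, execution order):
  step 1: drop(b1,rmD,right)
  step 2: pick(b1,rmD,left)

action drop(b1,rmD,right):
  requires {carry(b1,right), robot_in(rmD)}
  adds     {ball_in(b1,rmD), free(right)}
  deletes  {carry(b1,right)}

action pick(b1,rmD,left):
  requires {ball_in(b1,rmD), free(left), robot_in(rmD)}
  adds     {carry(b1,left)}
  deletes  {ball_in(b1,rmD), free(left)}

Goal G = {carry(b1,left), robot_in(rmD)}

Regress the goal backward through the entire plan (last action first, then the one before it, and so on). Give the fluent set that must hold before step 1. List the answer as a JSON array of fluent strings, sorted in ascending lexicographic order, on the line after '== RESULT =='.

Work backward from the goal:
  through step 2 (pick(b1,rmD,left)): drop {carry(b1,left)}, keep {robot_in(rmD)}, require {ball_in(b1,rmD), free(left), robot_in(rmD)}
    → {ball_in(b1,rmD), free(left), robot_in(rmD)}
  through step 1 (drop(b1,rmD,right)): drop {ball_in(b1,rmD)}, keep {free(left), robot_in(rmD)}, require {carry(b1,right), robot_in(rmD)}
    → {carry(b1,right), free(left), robot_in(rmD)}

== RESULT ==
["carry(b1,right)", "free(left)", "robot_in(rmD)"]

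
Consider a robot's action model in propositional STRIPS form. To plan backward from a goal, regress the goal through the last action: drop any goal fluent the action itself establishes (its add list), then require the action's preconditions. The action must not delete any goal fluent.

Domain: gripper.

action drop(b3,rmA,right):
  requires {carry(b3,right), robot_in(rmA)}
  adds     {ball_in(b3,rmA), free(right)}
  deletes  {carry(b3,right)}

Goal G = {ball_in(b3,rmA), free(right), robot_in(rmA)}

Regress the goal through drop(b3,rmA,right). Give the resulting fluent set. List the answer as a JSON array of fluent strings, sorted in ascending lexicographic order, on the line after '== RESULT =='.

Compute (G \ add) ∪ pre:
  G ∩ del = {}  (empty — regression defined)
  G \ add = {ball_in(b3,rmA), free(right), robot_in(rmA)} \ {ball_in(b3,rmA), free(right)} = {robot_in(rmA)}
  ∪ pre   = {robot_in(rmA)} ∪ {carry(b3,right), robot_in(rmA)}
          = {carry(b3,right), robot_in(rmA)}

== RESULT ==
["carry(b3,right)", "robot_in(rmA)"]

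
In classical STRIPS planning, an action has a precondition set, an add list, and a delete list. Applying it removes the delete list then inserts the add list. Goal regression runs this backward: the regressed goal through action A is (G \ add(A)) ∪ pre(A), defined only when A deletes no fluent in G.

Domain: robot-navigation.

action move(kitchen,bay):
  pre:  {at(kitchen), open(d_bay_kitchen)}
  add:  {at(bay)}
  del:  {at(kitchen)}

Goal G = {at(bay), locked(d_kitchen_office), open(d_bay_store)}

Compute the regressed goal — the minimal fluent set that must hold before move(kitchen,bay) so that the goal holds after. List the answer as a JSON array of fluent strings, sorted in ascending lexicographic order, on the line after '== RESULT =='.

Compute (G \ add) ∪ pre:
  G ∩ del = {}  (empty — regression defined)
  G \ add = {at(bay), locked(d_kitchen_office), open(d_bay_store)} \ {at(bay)} = {locked(d_kitchen_office), open(d_bay_store)}
  ∪ pre   = {locked(d_kitchen_office), open(d_bay_store)} ∪ {at(kitchen), open(d_bay_kitchen)}
          = {at(kitchen), locked(d_kitchen_office), open(d_bay_kitchen), open(d_bay_store)}

== RESULT ==
["at(kitchen)", "locked(d_kitchen_office)", "open(d_bay_kitchen)", "open(d_bay_store)"]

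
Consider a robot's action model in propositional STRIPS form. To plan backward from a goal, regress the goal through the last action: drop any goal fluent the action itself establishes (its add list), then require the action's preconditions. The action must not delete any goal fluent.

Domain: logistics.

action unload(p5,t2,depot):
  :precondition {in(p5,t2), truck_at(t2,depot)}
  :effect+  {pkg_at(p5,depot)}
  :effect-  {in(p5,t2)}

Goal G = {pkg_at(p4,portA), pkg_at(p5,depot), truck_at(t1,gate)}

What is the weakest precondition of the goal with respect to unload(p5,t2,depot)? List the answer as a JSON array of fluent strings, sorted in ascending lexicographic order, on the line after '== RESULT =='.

Regress:
  G ∩ del = {}  (empty — regression defined)
  G \ add = {pkg_at(p4,portA), pkg_at(p5,depot), truck_at(t1,gate)} \ {pkg_at(p5,depot)} = {pkg_at(p4,portA), truck_at(t1,gate)}
  ∪ pre   = {pkg_at(p4,portA), truck_at(t1,gate)} ∪ {in(p5,t2), truck_at(t2,depot)}
          = {in(p5,t2), pkg_at(p4,portA), truck_at(t1,gate), truck_at(t2,depot)}

== RESULT ==
["in(p5,t2)", "pkg_at(p4,portA)", "truck_at(t1,gate)", "truck_at(t2,depot)"]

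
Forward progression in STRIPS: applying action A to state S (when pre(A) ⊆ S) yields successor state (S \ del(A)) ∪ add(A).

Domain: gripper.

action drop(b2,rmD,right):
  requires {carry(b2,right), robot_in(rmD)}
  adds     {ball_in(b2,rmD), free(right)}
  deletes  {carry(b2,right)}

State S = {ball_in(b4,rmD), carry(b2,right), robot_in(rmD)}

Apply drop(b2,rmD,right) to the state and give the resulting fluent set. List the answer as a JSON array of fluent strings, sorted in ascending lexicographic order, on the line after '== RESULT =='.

Progress:
  pre ⊆ S: {carry(b2,right), robot_in(rmD)} ⊆ S  — applicable
  S \ del = {ball_in(b4,rmD), robot_in(rmD)}
  ∪ add   = {ball_in(b2,rmD), ball_in(b4,rmD), free(right), robot_in(rmD)}

== RESULT ==
["ball_in(b2,rmD)", "ball_in(b4,rmD)", "free(right)", "robot_in(rmD)"]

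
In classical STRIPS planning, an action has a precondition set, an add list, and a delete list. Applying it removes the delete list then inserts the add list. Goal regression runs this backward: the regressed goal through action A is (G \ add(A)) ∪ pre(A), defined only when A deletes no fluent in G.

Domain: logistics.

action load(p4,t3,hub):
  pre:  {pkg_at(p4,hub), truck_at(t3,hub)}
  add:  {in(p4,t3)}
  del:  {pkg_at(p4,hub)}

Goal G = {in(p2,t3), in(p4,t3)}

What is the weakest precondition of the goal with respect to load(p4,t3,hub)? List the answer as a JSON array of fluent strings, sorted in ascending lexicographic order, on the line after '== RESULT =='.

Regress:
  G ∩ del = {}  (empty — regression defined)
  G \ add = {in(p2,t3), in(p4,t3)} \ {in(p4,t3)} = {in(p2,t3)}
  ∪ pre   = {in(p2,t3)} ∪ {pkg_at(p4,hub), truck_at(t3,hub)}
          = {in(p2,t3), pkg_at(p4,hub), truck_at(t3,hub)}

== RESULT ==
["in(p2,t3)", "pkg_at(p4,hub)", "truck_at(t3,hub)"]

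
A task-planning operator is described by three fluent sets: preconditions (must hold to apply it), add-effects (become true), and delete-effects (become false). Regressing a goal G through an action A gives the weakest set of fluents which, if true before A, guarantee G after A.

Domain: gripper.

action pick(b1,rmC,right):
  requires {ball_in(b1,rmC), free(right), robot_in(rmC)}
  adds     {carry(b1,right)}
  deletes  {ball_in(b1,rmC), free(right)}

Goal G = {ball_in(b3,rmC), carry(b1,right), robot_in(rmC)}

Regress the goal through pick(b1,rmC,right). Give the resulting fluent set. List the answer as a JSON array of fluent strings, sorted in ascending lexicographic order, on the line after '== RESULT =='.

Compute (G \ add) ∪ pre:
  G ∩ del = {}  (empty — regression defined)
  G \ add = {ball_in(b3,rmC), carry(b1,right), robot_in(rmC)} \ {carry(b1,right)} = {ball_in(b3,rmC), robot_in(rmC)}
  ∪ pre   = {ball_in(b3,rmC), robot_in(rmC)} ∪ {ball_in(b1,rmC), free(right), robot_in(rmC)}
          = {ball_in(b1,rmC), ball_in(b3,rmC), free(right), robot_in(rmC)}

== RESULT ==
["ball_in(b1,rmC)", "ball_in(b3,rmC)", "free(right)", "robot_in(rmC)"]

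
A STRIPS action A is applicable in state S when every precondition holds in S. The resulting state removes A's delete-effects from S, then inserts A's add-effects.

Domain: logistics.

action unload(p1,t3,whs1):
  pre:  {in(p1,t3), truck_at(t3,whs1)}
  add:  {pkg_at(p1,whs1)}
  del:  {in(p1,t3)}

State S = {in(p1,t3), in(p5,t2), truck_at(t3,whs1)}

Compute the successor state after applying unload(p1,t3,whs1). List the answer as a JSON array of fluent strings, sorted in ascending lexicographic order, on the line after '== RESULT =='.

Compute (S \ del) ∪ add:
  pre ⊆ S: {in(p1,t3), truck_at(t3,whs1)} ⊆ S  — applicable
  S \ del = {in(p5,t2), truck_at(t3,whs1)}
  ∪ add   = {in(p5,t2), pkg_at(p1,whs1), truck_at(t3,whs1)}

== RESULT ==
["in(p5,t2)", "pkg_at(p1,whs1)", "truck_at(t3,whs1)"]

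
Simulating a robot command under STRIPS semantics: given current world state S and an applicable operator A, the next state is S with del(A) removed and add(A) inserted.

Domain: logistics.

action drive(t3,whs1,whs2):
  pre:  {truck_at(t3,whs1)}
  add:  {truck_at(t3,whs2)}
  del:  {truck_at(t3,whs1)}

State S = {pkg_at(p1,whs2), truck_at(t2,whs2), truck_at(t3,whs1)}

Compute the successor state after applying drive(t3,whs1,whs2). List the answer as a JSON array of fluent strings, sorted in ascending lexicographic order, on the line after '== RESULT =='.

Progress:
  pre ⊆ S: {truck_at(t3,whs1)} ⊆ S  — applicable
  S \ del = {pkg_at(p1,whs2), truck_at(t2,whs2)}
  ∪ add   = {pkg_at(p1,whs2), truck_at(t2,whs2), truck_at(t3,whs2)}

== RESULT ==
["pkg_at(p1,whs2)", "truck_at(t2,whs2)", "truck_at(t3,whs2)"]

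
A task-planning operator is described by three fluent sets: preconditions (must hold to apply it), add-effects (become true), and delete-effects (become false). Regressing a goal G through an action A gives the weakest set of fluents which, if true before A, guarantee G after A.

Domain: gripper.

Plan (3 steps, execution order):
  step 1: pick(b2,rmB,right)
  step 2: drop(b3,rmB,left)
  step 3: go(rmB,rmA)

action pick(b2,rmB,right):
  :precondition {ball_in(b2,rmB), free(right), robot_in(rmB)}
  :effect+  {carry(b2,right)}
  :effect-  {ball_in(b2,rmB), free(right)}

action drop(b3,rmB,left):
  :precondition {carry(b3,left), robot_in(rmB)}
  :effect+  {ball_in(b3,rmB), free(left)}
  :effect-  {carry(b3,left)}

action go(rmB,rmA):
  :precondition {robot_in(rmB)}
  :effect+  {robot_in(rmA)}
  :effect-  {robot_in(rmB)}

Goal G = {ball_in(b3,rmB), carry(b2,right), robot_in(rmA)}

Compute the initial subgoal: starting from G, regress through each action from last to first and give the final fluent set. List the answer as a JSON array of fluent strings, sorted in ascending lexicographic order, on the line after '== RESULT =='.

Regress step by step:
  through step 3 (go(rmB,rmA)): drop {robot_in(rmA)}, keep {ball_in(b3,rmB), carry(b2,right)}, require {robot_in(rmB)}
    → {ball_in(b3,rmB), carry(b2,right), robot_in(rmB)}
  through step 2 (drop(b3,rmB,left)): drop {ball_in(b3,rmB)}, keep {carry(b2,right), robot_in(rmB)}, require {carry(b3,left), robot_in(rmB)}
    → {carry(b2,right), carry(b3,left), robot_in(rmB)}
  through step 1 (pick(b2,rmB,right)): drop {carry(b2,right)}, keep {carry(b3,left), robot_in(rmB)}, require {ball_in(b2,rmB), free(right), robot_in(rmB)}
    → {ball_in(b2,rmB), carry(b3,left), free(right), robot_in(rmB)}

== RESULT ==
["ball_in(b2,rmB)", "carry(b3,left)", "free(right)", "robot_in(rmB)"]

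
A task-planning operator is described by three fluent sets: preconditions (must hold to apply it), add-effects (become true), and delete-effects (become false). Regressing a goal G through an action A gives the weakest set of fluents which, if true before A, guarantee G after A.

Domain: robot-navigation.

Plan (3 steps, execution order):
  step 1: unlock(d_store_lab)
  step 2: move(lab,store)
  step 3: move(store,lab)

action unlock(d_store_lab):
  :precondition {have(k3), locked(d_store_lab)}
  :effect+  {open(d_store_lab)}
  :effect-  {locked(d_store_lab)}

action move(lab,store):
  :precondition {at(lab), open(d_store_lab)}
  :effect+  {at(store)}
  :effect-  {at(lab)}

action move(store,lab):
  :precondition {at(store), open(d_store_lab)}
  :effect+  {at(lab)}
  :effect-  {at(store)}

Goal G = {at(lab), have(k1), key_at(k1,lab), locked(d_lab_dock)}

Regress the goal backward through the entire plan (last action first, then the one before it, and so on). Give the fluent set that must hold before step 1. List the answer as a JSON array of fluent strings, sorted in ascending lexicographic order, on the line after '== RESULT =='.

Regress step by step:
  through step 3 (move(store,lab)): drop {at(lab)}, keep {have(k1), key_at(k1,lab), locked(d_lab_dock)}, require {at(store), open(d_store_lab)}
    → {at(store), have(k1), key_at(k1,lab), locked(d_lab_dock), open(d_store_lab)}
  through step 2 (move(lab,store)): drop {at(store)}, keep {have(k1), key_at(k1,lab), locked(d_lab_dock), open(d_store_lab)}, require {at(lab), open(d_store_lab)}
    → {at(lab), have(k1), key_at(k1,lab), locked(d_lab_dock), open(d_store_lab)}
  through step 1 (unlock(d_store_lab)): drop {open(d_store_lab)}, keep {at(lab), have(k1), key_at(k1,lab), locked(d_lab_dock)}, require {have(k3), locked(d_store_lab)}
    → {at(lab), have(k1), have(k3), key_at(k1,lab), locked(d_lab_dock), locked(d_store_lab)}

== RESULT ==
["at(lab)", "have(k1)", "have(k3)", "key_at(k1,lab)", "locked(d_lab_dock)", "locked(d_store_lab)"]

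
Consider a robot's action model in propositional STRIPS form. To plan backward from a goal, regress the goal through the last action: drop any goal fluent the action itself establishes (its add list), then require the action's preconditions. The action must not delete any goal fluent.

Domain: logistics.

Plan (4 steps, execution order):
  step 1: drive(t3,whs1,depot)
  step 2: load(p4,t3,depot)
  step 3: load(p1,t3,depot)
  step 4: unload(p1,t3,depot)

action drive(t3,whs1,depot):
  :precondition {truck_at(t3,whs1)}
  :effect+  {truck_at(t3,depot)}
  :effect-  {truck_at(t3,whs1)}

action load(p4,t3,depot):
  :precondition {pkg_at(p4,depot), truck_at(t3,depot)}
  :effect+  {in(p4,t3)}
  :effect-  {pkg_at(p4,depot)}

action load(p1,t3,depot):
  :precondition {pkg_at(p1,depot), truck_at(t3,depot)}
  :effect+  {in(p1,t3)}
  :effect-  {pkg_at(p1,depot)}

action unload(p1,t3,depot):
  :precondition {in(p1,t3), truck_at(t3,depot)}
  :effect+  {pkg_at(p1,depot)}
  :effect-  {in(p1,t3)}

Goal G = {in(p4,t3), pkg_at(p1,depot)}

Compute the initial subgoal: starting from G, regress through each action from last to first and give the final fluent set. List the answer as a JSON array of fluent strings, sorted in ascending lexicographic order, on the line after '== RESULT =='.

Regress step by step:
  through step 4 (unload(p1,t3,depot)): drop {pkg_at(p1,depot)}, keep {in(p4,t3)}, require {in(p1,t3), truck_at(t3,depot)}
    → {in(p1,t3), in(p4,t3), truck_at(t3,depot)}
  through step 3 (load(p1,t3,depot)): drop {in(p1,t3)}, keep {in(p4,t3), truck_at(t3,depot)}, require {pkg_at(p1,depot), truck_at(t3,depot)}
    → {in(p4,t3), pkg_at(p1,depot), truck_at(t3,depot)}
  through step 2 (load(p4,t3,depot)): drop {in(p4,t3)}, keep {pkg_at(p1,depot), truck_at(t3,depot)}, require {pkg_at(p4,depot), truck_at(t3,depot)}
    → {pkg_at(p1,depot), pkg_at(p4,depot), truck_at(t3,depot)}
  through step 1 (drive(t3,whs1,depot)): drop {truck_at(t3,depot)}, keep {pkg_at(p1,depot), pkg_at(p4,depot)}, require {truck_at(t3,whs1)}
    → {pkg_at(p1,depot), pkg_at(p4,depot), truck_at(t3,whs1)}

== RESULT ==
["pkg_at(p1,depot)", "pkg_at(p4,depot)", "truck_at(t3,whs1)"]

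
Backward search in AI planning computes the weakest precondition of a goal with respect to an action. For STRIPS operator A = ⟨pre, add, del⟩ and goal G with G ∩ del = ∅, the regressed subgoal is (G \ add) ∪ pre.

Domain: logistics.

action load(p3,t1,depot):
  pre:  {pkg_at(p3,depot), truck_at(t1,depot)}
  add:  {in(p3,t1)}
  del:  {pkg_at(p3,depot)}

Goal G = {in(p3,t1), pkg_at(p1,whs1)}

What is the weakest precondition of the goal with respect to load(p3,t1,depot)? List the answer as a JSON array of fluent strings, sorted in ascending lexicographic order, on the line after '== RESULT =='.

Compute (G \ add) ∪ pre:
  G ∩ del = {}  (empty — regression defined)
  G \ add = {in(p3,t1), pkg_at(p1,whs1)} \ {in(p3,t1)} = {pkg_at(p1,whs1)}
  ∪ pre   = {pkg_at(p1,whs1)} ∪ {pkg_at(p3,depot), truck_at(t1,depot)}
          = {pkg_at(p1,whs1), pkg_at(p3,depot), truck_at(t1,depot)}

== RESULT ==
["pkg_at(p1,whs1)", "pkg_at(p3,depot)", "truck_at(t1,depot)"]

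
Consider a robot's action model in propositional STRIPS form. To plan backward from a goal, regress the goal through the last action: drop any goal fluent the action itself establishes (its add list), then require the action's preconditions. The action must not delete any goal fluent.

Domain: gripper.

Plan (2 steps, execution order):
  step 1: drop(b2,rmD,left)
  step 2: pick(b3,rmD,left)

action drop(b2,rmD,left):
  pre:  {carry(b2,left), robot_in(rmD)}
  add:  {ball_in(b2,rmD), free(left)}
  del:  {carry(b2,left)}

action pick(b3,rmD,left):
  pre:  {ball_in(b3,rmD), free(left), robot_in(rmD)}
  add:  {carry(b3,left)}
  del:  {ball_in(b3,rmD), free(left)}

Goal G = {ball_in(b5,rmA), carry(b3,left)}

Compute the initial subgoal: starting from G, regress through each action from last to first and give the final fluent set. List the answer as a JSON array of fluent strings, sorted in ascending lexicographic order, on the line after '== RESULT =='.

Work backward from the goal:
  through step 2 (pick(b3,rmD,left)): drop {carry(b3,left)}, keep {ball_in(b5,rmA)}, require {ball_in(b3,rmD), free(left), robot_in(rmD)}
    → {ball_in(b3,rmD), ball_in(b5,rmA), free(left), robot_in(rmD)}
  through step 1 (drop(b2,rmD,left)): drop {free(left)}, keep {ball_in(b3,rmD), ball_in(b5,rmA), robot_in(rmD)}, require {carry(b2,left), robot_in(rmD)}
    → {ball_in(b3,rmD), ball_in(b5,rmA), carry(b2,left), robot_in(rmD)}

== RESULT ==
["ball_in(b3,rmD)", "ball_in(b5,rmA)", "carry(b2,left)", "robot_in(rmD)"]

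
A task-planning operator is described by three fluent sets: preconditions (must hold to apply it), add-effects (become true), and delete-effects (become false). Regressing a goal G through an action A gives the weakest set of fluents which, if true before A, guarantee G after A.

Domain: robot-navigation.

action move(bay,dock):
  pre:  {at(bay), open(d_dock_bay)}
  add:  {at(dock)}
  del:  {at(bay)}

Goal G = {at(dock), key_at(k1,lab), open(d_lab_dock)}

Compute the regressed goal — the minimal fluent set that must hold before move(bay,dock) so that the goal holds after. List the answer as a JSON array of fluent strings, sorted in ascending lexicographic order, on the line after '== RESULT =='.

Regress:
  G ∩ del = {}  (empty — regression defined)
  G \ add = {at(dock), key_at(k1,lab), open(d_lab_dock)} \ {at(dock)} = {key_at(k1,lab), open(d_lab_dock)}
  ∪ pre   = {key_at(k1,lab), open(d_lab_dock)} ∪ {at(bay), open(d_dock_bay)}
          = {at(bay), key_at(k1,lab), open(d_dock_bay), open(d_lab_dock)}

== RESULT ==
["at(bay)", "key_at(k1,lab)", "open(d_dock_bay)", "open(d_lab_dock)"]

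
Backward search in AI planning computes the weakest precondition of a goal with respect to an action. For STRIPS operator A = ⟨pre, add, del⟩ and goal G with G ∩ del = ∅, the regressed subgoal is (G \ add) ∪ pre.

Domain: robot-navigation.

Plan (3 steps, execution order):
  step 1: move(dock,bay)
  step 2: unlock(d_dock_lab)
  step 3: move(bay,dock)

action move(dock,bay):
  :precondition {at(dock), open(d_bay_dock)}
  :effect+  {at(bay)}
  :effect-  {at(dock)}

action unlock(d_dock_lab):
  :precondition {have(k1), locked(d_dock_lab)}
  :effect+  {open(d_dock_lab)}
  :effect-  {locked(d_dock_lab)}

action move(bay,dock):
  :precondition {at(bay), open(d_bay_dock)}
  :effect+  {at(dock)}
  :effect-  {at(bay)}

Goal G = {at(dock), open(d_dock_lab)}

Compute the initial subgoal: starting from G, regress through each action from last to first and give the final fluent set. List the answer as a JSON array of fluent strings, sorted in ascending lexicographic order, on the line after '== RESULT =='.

Regress step by step:
  through step 3 (move(bay,dock)): drop {at(dock)}, keep {open(d_dock_lab)}, require {at(bay), open(d_bay_dock)}
    → {at(bay), open(d_bay_dock), open(d_dock_lab)}
  through step 2 (unlock(d_dock_lab)): drop {open(d_dock_lab)}, keep {at(bay), open(d_bay_dock)}, require {have(k1), locked(d_dock_lab)}
    → {at(bay), have(k1), locked(d_dock_lab), open(d_bay_dock)}
  through step 1 (move(dock,bay)): drop {at(bay)}, keep {have(k1), locked(d_dock_lab), open(d_bay_dock)}, require {at(dock), open(d_bay_dock)}
    → {at(dock), have(k1), locked(d_dock_lab), open(d_bay_dock)}

== RESULT ==
["at(dock)", "have(k1)", "locked(d_dock_lab)", "open(d_bay_dock)"]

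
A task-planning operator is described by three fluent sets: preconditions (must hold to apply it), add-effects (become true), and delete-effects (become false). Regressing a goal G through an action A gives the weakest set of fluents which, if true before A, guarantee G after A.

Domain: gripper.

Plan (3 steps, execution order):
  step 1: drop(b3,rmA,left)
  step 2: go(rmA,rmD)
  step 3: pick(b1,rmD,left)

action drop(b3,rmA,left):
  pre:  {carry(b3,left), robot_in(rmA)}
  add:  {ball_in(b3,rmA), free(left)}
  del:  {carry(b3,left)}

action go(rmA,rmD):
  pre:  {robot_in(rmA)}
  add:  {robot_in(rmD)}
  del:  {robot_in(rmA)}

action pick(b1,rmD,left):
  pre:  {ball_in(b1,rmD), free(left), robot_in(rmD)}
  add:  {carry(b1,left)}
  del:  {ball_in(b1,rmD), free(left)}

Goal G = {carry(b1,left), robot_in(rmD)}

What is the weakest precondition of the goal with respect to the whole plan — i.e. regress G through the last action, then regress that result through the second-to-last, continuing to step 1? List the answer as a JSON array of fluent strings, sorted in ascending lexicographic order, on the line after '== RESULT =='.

Work backward from the goal:
  through step 3 (pick(b1,rmD,left)): drop {carry(b1,left)}, keep {robot_in(rmD)}, require {ball_in(b1,rmD), free(left), robot_in(rmD)}
    → {ball_in(b1,rmD), free(left), robot_in(rmD)}
  through step 2 (go(rmA,rmD)): drop {robot_in(rmD)}, keep {ball_in(b1,rmD), free(left)}, require {robot_in(rmA)}
    → {ball_in(b1,rmD), free(left), robot_in(rmA)}
  through step 1 (drop(b3,rmA,left)): drop {free(left)}, keep {ball_in(b1,rmD), robot_in(rmA)}, require {carry(b3,left), robot_in(rmA)}
    → {ball_in(b1,rmD), carry(b3,left), robot_in(rmA)}

== RESULT ==
["ball_in(b1,rmD)", "carry(b3,left)", "robot_in(rmA)"]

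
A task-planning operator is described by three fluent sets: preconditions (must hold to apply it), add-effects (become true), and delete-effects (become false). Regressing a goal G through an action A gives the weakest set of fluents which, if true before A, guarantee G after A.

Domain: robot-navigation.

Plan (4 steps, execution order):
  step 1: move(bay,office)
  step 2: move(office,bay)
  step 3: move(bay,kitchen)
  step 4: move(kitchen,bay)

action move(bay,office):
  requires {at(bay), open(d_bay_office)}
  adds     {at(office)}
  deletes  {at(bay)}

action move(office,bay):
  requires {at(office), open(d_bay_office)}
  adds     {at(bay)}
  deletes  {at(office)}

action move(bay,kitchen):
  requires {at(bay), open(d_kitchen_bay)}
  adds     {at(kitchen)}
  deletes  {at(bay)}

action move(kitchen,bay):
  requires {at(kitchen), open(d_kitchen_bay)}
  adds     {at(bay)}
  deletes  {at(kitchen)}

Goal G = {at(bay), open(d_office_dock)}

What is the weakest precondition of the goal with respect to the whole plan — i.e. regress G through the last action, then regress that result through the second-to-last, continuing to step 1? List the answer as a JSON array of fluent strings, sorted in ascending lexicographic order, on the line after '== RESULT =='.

Work backward from the goal:
  through step 4 (move(kitchen,bay)): drop {at(bay)}, keep {open(d_office_dock)}, require {at(kitchen), open(d_kitchen_bay)}
    → {at(kitchen), open(d_kitchen_bay), open(d_office_dock)}
  through step 3 (move(bay,kitchen)): drop {at(kitchen)}, keep {open(d_kitchen_bay), open(d_office_dock)}, require {at(bay), open(d_kitchen_bay)}
    → {at(bay), open(d_kitchen_bay), open(d_office_dock)}
  through step 2 (move(office,bay)): drop {at(bay)}, keep {open(d_kitchen_bay), open(d_office_dock)}, require {at(office), open(d_bay_office)}
    → {at(office), open(d_bay_office), open(d_kitchen_bay), open(d_office_dock)}
  through step 1 (move(bay,office)): drop {at(office)}, keep {open(d_bay_office), open(d_kitchen_bay), open(d_office_dock)}, require {at(bay), open(d_bay_office)}
    → {at(bay), open(d_bay_office), open(d_kitchen_bay), open(d_office_dock)}

== RESULT ==
["at(bay)", "open(d_bay_office)", "open(d_kitchen_bay)", "open(d_office_dock)"]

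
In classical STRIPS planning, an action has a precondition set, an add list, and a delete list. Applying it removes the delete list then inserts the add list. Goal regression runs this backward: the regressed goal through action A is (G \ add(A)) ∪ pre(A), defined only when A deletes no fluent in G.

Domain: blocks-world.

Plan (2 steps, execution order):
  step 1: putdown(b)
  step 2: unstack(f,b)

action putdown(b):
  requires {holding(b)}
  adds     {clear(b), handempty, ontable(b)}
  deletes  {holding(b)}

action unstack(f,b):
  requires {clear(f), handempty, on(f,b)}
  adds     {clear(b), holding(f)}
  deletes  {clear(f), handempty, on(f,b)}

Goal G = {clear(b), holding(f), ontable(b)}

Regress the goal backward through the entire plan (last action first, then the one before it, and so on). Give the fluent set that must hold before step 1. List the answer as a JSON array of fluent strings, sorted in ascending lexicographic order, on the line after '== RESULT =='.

Work backward from the goal:
  through step 2 (unstack(f,b)): drop {clear(b), holding(f)}, keep {ontable(b)}, require {clear(f), handempty, on(f,b)}
    → {clear(f), handempty, on(f,b), ontable(b)}
  through step 1 (putdown(b)): drop {handempty, ontable(b)}, keep {clear(f), on(f,b)}, require {holding(b)}
    → {clear(f), holding(b), on(f,b)}

== RESULT ==
["clear(f)", "holding(b)", "on(f,b)"]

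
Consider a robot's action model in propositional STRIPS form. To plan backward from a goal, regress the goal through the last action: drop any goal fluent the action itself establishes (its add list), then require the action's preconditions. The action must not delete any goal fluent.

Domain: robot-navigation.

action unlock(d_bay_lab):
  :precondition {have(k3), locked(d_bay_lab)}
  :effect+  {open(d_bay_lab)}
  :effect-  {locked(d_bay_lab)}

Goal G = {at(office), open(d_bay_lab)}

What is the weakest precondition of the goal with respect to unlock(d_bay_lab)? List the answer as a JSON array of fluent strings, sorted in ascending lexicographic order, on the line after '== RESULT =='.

Regress:
  G ∩ del = {}  (empty — regression defined)
  G \ add = {at(office), open(d_bay_lab)} \ {open(d_bay_lab)} = {at(office)}
  ∪ pre   = {at(office)} ∪ {have(k3), locked(d_bay_lab)}
          = {at(office), have(k3), locked(d_bay_lab)}

== RESULT ==
["at(office)", "have(k3)", "locked(d_bay_lab)"]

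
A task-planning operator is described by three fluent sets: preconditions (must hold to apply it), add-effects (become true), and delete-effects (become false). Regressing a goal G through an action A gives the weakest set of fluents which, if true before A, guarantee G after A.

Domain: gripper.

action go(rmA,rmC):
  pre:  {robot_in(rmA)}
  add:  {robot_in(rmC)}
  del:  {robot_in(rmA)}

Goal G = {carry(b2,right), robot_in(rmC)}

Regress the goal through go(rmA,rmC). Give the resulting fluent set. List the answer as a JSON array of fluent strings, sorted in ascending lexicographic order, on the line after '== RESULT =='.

Regress:
  G ∩ del = {}  (empty — regression defined)
  G \ add = {carry(b2,right), robot_in(rmC)} \ {robot_in(rmC)} = {carry(b2,right)}
  ∪ pre   = {carry(b2,right)} ∪ {robot_in(rmA)}
          = {carry(b2,right), robot_in(rmA)}

== RESULT ==
["carry(b2,right)", "robot_in(rmA)"]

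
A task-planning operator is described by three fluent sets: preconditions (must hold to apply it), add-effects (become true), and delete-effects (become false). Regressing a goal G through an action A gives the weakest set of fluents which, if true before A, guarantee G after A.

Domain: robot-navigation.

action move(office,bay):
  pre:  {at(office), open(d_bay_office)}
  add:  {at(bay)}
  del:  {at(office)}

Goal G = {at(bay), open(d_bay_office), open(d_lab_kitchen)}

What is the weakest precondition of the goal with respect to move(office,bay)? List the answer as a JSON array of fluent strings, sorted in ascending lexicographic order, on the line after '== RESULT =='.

Compute (G \ add) ∪ pre:
  G ∩ del = {}  (empty — regression defined)
  G \ add = {at(bay), open(d_bay_office), open(d_lab_kitchen)} \ {at(bay)} = {open(d_bay_office), open(d_lab_kitchen)}
  ∪ pre   = {open(d_bay_office), open(d_lab_kitchen)} ∪ {at(office), open(d_bay_office)}
          = {at(office), open(d_bay_office), open(d_lab_kitchen)}

== RESULT ==
["at(office)", "open(d_bay_office)", "open(d_lab_kitchen)"]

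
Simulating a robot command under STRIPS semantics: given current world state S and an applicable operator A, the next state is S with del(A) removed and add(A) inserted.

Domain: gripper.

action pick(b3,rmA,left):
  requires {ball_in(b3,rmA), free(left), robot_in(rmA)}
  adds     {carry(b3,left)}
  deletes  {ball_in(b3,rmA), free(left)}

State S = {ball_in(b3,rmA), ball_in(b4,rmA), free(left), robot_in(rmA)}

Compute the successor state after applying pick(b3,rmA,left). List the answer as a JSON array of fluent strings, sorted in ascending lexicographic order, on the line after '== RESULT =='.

Progress:
  pre ⊆ S: {ball_in(b3,rmA), free(left), robot_in(rmA)} ⊆ S  — applicable
  S \ del = {ball_in(b4,rmA), robot_in(rmA)}
  ∪ add   = {ball_in(b4,rmA), carry(b3,left), robot_in(rmA)}

== RESULT ==
["ball_in(b4,rmA)", "carry(b3,left)", "robot_in(rmA)"]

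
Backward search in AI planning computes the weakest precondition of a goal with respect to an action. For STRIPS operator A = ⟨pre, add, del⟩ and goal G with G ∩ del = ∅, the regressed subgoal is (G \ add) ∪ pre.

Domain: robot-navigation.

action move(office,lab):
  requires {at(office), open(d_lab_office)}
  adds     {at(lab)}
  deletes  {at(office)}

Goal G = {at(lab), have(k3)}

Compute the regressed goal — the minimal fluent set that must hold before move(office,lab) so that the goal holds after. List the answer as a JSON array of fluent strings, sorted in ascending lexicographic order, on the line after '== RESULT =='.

Regress:
  G ∩ del = {}  (empty — regression defined)
  G \ add = {at(lab), have(k3)} \ {at(lab)} = {have(k3)}
  ∪ pre   = {have(k3)} ∪ {at(office), open(d_lab_office)}
          = {at(office), have(k3), open(d_lab_office)}

== RESULT ==
["at(office)", "have(k3)", "open(d_lab_office)"]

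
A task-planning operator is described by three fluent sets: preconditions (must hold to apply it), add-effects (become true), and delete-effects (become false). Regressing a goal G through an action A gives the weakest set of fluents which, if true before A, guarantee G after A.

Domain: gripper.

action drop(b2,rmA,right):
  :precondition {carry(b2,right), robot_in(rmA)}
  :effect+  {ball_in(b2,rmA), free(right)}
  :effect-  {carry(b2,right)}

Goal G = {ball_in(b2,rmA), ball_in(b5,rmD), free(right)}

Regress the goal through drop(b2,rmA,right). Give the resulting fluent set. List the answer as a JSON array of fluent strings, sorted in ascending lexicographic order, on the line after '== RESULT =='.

Compute (G \ add) ∪ pre:
  G ∩ del = {}  (empty — regression defined)
  G \ add = {ball_in(b2,rmA), ball_in(b5,rmD), free(right)} \ {ball_in(b2,rmA), free(right)} = {ball_in(b5,rmD)}
  ∪ pre   = {ball_in(b5,rmD)} ∪ {carry(b2,right), robot_in(rmA)}
          = {ball_in(b5,rmD), carry(b2,right), robot_in(rmA)}

== RESULT ==
["ball_in(b5,rmD)", "carry(b2,right)", "robot_in(rmA)"]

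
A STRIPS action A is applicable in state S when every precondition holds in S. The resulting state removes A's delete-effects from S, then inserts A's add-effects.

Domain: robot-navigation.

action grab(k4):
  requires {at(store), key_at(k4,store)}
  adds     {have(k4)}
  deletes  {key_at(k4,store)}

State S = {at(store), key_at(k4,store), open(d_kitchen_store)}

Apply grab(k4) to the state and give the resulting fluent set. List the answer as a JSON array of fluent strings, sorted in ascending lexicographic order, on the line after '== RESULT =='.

Compute (S \ del) ∪ add:
  pre ⊆ S: {at(store), key_at(k4,store)} ⊆ S  — applicable
  S \ del = {at(store), open(d_kitchen_store)}
  ∪ add   = {at(store), have(k4), open(d_kitchen_store)}

== RESULT ==
["at(store)", "have(k4)", "open(d_kitchen_store)"]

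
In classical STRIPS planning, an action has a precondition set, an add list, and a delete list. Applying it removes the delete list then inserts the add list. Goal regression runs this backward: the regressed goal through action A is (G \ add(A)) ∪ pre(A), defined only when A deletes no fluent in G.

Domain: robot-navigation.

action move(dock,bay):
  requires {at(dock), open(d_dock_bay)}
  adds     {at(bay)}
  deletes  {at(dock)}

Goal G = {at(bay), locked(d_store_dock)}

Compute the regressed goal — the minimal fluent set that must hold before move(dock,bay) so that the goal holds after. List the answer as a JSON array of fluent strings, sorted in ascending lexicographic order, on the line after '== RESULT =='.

Regress:
  G ∩ del = {}  (empty — regression defined)
  G \ add = {at(bay), locked(d_store_dock)} \ {at(bay)} = {locked(d_store_dock)}
  ∪ pre   = {locked(d_store_dock)} ∪ {at(dock), open(d_dock_bay)}
          = {at(dock), locked(d_store_dock), open(d_dock_bay)}

== RESULT ==
["at(dock)", "locked(d_store_dock)", "open(d_dock_bay)"]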